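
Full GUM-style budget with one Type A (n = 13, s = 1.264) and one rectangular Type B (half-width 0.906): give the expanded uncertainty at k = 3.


u_A = s / sqrt(n) = 1.264 / sqrt(13) = 0.35057052
u_B = half_width / sqrt(3) = 0.906 / sqrt(3) = 0.52307934
uc = sqrt(u_A^2 + u_B^2) = sqrt(0.35057052^2 + 0.52307934^2) = 0.62969174
U = k * uc = 3 * 0.62969174
U = 1.8891

1.8891


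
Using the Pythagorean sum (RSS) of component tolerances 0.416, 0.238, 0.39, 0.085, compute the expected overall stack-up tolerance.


RSS = sqrt(0.416^2 + 0.238^2 + 0.39^2 + 0.085^2)
= sqrt(0.389025)
= 0.6237

0.6237


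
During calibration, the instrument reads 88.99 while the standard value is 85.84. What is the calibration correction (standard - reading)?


Correction = standard - reading
= 85.84 - 88.99
= -3.1500

-3.1500


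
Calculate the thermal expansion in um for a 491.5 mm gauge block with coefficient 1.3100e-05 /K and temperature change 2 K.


dL = L * alpha * dT
= 491.5 * 1.3100e-05 * 2
= 0.0128773 mm
dL_um = 0.0128773 * 1000 = 12.8773 um

12.8773


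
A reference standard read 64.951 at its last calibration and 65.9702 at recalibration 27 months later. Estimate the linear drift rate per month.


rate = (v2 - v1) / months
= (65.9702 - 64.951) / 27
= 1.0192 / 27
= 0.0377

0.0377


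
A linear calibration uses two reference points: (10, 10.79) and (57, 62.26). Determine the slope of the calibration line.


slope = (y2 - y1) / (x2 - x1)
= (62.26 - 10.79) / (57 - 10)
= 51.4700 / 47
= 1.0951

1.0951


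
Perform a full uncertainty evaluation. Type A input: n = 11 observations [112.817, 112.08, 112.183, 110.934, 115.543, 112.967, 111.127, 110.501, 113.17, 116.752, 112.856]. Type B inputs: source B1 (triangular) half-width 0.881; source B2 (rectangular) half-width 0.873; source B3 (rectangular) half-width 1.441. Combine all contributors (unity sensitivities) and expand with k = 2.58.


mean = (112.817 + 112.08 + 112.183 + 110.934 + 115.543 + 112.967 + 111.127 + 110.501 + 113.17 + 116.752 + 112.856) / 11 = 112.8118182
s = sqrt(sum((x - mean)^2)/(n-1)) = 1.8914123
u_A = s / sqrt(n) = 1.8914123 / sqrt(11) = 0.57028227
u_B1 = 0.881 / sqrt(6) = 0.35966674
u_B2 = 0.873 / sqrt(3) = 0.50402679
u_B3 = 1.441 / sqrt(3) = 0.83196174
uc = sqrt(0.57028227^2 + 0.35966674^2 + 0.50402679^2 + 0.83196174^2) = 1.1835478
U = k * uc = 2.58 * 1.1835478
U = 3.0536

3.0536


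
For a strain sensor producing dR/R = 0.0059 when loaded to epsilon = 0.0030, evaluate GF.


GF = (dR/R) / epsilon
= 0.0059 / 0.0030
= 1.9667

1.9667


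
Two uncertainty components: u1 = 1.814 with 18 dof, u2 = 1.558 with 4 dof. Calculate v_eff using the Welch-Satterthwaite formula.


uc = sqrt(u1^2 + u2^2) = sqrt(1.814^2 + 1.558^2) = 2.3912256
v_eff = uc^4 / (u1^4/v1 + u2^4/v2)
= 2.3912256^4 / (1.814^4/18 + 1.558^4/4)
= 32.695065 / 2.0745808
v_eff = 15.7598

15.7598


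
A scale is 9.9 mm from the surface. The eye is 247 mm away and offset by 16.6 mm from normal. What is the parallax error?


error = h * offset / d
= 9.9 * 16.6 / 247
= 0.6653

0.6653


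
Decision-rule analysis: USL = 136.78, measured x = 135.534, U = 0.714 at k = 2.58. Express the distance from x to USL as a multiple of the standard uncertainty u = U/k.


u = U / k = 0.714 / 2.58 = 0.27674419
margin = |USL - x| = |136.78 - 135.534| = 1.246
z = margin / u = 1.246 / 0.27674419
z = 4.5024

4.5024


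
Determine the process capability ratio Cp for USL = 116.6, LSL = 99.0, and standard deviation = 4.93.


Cp = (USL - LSL) / (6 * sigma)
= (116.6 - 99.0) / (6 * 4.93)
= 17.6000 / 29.5800
= 0.5950

0.5950


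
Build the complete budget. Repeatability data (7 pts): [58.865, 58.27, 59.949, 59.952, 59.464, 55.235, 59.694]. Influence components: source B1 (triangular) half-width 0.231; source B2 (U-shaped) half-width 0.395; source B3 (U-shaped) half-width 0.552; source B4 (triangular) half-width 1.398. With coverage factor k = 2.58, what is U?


mean = (58.865 + 58.27 + 59.949 + 59.952 + 59.464 + 55.235 + 59.694) / 7 = 58.77557143
s = sqrt(sum((x - mean)^2)/(n-1)) = 1.6771807
u_A = s / sqrt(n) = 1.6771807 / sqrt(7) = 0.63391472
u_B1 = 0.231 / sqrt(6) = 0.094305355
u_B2 = 0.395 / sqrt(2) = 0.27930718
u_B3 = 0.552 / sqrt(2) = 0.39032294
u_B4 = 1.398 / sqrt(6) = 0.57073111
uc = sqrt(0.63391472^2 + 0.094305355^2 + 0.27930718^2 + 0.39032294^2 + 0.57073111^2) = 0.98328016
U = k * uc = 2.58 * 0.98328016
U = 2.5369

2.5369


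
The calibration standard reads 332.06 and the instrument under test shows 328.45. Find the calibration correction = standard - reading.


Correction = standard - reading
= 332.06 - 328.45
= 3.6100

3.6100


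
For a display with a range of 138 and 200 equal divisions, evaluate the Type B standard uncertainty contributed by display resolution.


resolution = range / divisions
resolution = 138 / 200 = 0.69
u_res = resolution / (2*sqrt(3))
u_res = 0.69 / 3.4641016
u_res = 0.1992

0.1992


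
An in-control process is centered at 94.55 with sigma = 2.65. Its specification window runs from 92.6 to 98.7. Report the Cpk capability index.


Cpu = (USL - mean) / (3*sigma) = (98.7 - 94.55) / (3*2.65) = 0.5220
Cpl = (mean - LSL) / (3*sigma) = (94.55 - 92.6) / (3*2.65) = 0.2453
Cpk = min(Cpu, Cpl) = 0.2453

0.2453


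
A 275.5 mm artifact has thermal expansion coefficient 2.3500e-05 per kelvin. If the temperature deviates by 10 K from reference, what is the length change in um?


dL = L * alpha * dT
= 275.5 * 2.3500e-05 * 10
= 0.0647425 mm
dL_um = 0.0647425 * 1000 = 64.7425 um

64.7425


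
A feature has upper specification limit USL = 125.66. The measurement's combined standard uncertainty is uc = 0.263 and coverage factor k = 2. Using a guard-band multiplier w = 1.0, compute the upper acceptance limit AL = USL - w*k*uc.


U = k * uc = 2 * 0.263 = 0.526
guard band g = w * U = 1.0 * 0.526 = 0.526
AL = USL - g = 125.66 - 0.526
AL = 125.1340

125.1340


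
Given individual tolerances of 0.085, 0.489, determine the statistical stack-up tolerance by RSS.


RSS = sqrt(0.085^2 + 0.489^2)
= sqrt(0.246346)
= 0.4963

0.4963


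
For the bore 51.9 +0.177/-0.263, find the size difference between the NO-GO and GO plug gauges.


GO = nominal - lower_tol (smallest hole = maximum material condition)
GO = 51.9 - 0.263 = 51.637
NO-GO = nominal + upper_tol (largest hole = least material condition)
NO-GO = 51.9 + 0.177 = 52.077
spread = NO-GO - GO = 52.077 - 51.637 = 0.4400

0.4400


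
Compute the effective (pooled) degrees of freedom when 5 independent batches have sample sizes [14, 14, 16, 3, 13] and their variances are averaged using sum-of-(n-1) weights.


nu = sum_i (n_i - 1)
nu = ((14 - 1) + (14 - 1) + (16 - 1) + (3 - 1) + (13 - 1))
nu = 13 + 13 + 15 + 2 + 12
nu = 55

55


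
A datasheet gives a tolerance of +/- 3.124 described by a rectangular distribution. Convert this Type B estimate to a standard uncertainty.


u_B = half_width / sqrt(3)
u_B = 3.124 / 1.7320508
u_B = 1.8036

1.8036


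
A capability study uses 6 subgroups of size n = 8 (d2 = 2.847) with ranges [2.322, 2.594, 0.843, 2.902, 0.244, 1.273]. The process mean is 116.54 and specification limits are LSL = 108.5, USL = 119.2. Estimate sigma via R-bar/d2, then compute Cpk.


R_bar = (2.322 + 2.594 + 0.843 + 2.902 + 0.244 + 1.273) / 6 = 1.6963333
sigma = R_bar / d2 = 1.6963333 / 2.847 = 0.59583186
Cp = (USL - LSL)/(6*sigma) = (119.2 - 108.5)/(6*0.59583186) = 2.9930
Cpu = (119.2 - 116.54)/(3*0.59583186) = 1.4881
Cpl = (116.54 - 108.5)/(3*0.59583186) = 4.4979
Cpk = min(Cpu, Cpl) = 1.4881

1.4881


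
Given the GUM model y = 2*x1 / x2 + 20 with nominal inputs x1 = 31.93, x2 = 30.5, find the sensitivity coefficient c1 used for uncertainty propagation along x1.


y = 2*x1 / x2 + 20
dy/dx1 = 2/x2
Evaluate at x2 = 30.5: c1 = 2 / 30.5
c1 = 0.0656

0.0656


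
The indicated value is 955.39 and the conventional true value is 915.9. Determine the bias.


Systematic error = measured - true
= 955.39 - 915.9
= 39.4900

39.4900


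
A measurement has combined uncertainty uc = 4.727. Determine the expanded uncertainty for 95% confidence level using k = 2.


U = k * uc
U = 2 * 4.727
U = 9.4540

9.4540


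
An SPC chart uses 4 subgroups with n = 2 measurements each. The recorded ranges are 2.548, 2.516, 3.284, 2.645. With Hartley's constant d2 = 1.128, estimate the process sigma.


R_bar = (2.548 + 2.516 + 3.284 + 2.645) / 4
R_bar = 10.993 / 4 = 2.74825
sigma_hat = R_bar / d2 = 2.74825 / 1.128 = 2.4364

2.4364


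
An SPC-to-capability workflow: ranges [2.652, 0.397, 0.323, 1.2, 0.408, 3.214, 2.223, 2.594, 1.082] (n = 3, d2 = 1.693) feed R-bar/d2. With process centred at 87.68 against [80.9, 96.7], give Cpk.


R_bar = (2.652 + 0.397 + 0.323 + 1.2 + 0.408 + 3.214 + 2.223 + 2.594 + 1.082) / 9 = 1.5658889
sigma = R_bar / d2 = 1.5658889 / 1.693 = 0.92491961
Cp = (USL - LSL)/(6*sigma) = (96.7 - 80.9)/(6*0.92491961) = 2.8471
Cpu = (96.7 - 87.68)/(3*0.92491961) = 3.2507
Cpl = (87.68 - 80.9)/(3*0.92491961) = 2.4435
Cpk = min(Cpu, Cpl) = 2.4435

2.4435


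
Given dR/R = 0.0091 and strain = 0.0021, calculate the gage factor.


GF = (dR/R) / epsilon
= 0.0091 / 0.0021
= 4.3333

4.3333


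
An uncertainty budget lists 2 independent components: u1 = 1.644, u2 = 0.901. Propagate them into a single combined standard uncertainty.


uc = sqrt(1.644^2 + 0.901^2)
uc = sqrt(3.514537)
uc = 1.8747

1.8747


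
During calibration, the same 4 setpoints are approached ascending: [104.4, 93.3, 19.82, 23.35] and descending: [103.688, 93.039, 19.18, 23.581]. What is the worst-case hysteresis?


|104.4 - 103.688| = 0.7120
|93.3 - 93.039| = 0.2610
|19.82 - 19.18| = 0.6400
|23.35 - 23.581| = 0.2310
hysteresis = max(diffs) = 0.7120

0.7120


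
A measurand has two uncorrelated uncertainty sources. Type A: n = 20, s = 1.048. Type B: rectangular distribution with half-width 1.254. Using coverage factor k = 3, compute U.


u_A = s / sqrt(n) = 1.048 / sqrt(20) = 0.23433992
u_B = half_width / sqrt(3) = 1.254 / sqrt(3) = 0.72399724
uc = sqrt(u_A^2 + u_B^2) = sqrt(0.23433992^2 + 0.72399724^2) = 0.76097779
U = k * uc = 3 * 0.76097779
U = 2.2829

2.2829


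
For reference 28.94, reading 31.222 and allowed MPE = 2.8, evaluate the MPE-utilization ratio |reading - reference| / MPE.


e = indication - reference = 31.222 - 28.94 = 2.2820
|e| = 2.2820
ratio = |e| / MPE = 2.2820 / 2.8
ratio = 0.8150

0.8150


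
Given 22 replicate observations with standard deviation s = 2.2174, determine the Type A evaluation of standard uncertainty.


u_A = s / sqrt(n)
u_A = 2.2174 / sqrt(22)
u_A = 2.2174 / 4.6904158
u_A = 0.4728

0.4728


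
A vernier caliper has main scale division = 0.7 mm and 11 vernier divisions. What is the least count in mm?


LC = MSD / n_div
= 0.7 / 11
= 0.0636

0.0636


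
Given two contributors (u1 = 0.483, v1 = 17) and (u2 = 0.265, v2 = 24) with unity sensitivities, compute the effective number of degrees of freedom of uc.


uc = sqrt(u1^2 + u2^2) = sqrt(0.483^2 + 0.265^2) = 0.55092105
v_eff = uc^4 / (u1^4/v1 + u2^4/v2)
= 0.55092105^4 / (0.483^4/17 + 0.265^4/24)
= 0.09212075 / 0.0034068788
v_eff = 27.0396

27.0396


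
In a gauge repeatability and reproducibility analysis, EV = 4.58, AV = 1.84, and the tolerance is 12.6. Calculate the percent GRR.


GRR = sqrt(EV^2 + AV^2) = sqrt(4.58^2 + 1.84^2) = 4.9357877
%GRR = GRR / tol * 100 = 4.9357877 / 12.6 * 100
%GRR = 39.1729

39.1729


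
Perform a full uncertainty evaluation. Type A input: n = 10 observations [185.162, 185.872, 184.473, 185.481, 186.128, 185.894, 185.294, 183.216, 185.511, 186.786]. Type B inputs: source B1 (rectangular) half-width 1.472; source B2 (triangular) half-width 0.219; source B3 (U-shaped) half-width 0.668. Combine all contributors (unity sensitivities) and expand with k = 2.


mean = (185.162 + 185.872 + 184.473 + 185.481 + 186.128 + 185.894 + 185.294 + 183.216 + 185.511 + 186.786) / 10 = 185.3817
s = sqrt(sum((x - mean)^2)/(n-1)) = 0.97925131
u_A = s / sqrt(n) = 0.97925131 / sqrt(10) = 0.30966645
u_B1 = 1.472 / sqrt(3) = 0.8498596
u_B2 = 0.219 / sqrt(6) = 0.089406376
u_B3 = 0.668 / sqrt(2) = 0.47234733
uc = sqrt(0.30966645^2 + 0.8498596^2 + 0.089406376^2 + 0.47234733^2) = 1.024334
U = k * uc = 2 * 1.024334
U = 2.0487

2.0487


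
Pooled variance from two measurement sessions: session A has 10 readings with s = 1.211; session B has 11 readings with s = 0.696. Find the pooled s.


s_p = sqrt(((n1-1)*s1^2 + (n2-1)*s2^2) / (n1+n2-2))
numerator = (10-1)*1.211^2 + (11-1)*0.696^2 = 13.198689 + 4.84416 = 18.042849
denominator = 10 + 11 - 2 = 19
s_p^2 = 18.042849 / 19 = 0.94962363
s_p = sqrt(0.94962363) = 0.9745

0.9745


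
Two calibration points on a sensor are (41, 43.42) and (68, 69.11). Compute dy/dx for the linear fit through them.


slope = (y2 - y1) / (x2 - x1)
= (69.11 - 43.42) / (68 - 41)
= 25.6900 / 27
= 0.9515

0.9515


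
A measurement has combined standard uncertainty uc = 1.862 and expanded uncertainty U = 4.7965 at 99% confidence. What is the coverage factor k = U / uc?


k = U / uc
k = 4.7965 / 1.862
k = 2.576

2.576


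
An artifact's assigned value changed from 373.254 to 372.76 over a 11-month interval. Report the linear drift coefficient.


rate = (v2 - v1) / months
= (372.76 - 373.254) / 11
= -0.4940 / 11
= -0.0449

-0.0449


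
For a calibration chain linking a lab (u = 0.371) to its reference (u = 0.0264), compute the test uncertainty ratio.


TUR = u_lab / u_ref
= 0.371 / 0.0264
= 14.0530

14.0530


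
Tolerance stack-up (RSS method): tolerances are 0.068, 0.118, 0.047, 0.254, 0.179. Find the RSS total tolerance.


RSS = sqrt(0.068^2 + 0.118^2 + 0.047^2 + 0.254^2 + 0.179^2)
= sqrt(0.117314)
= 0.3425

0.3425


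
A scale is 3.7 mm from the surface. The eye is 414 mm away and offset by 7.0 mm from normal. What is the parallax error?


error = h * offset / d
= 3.7 * 7.0 / 414
= 0.0626

0.0626


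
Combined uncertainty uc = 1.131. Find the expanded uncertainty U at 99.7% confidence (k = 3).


U = k * uc
U = 3 * 1.131
U = 3.3930

3.3930


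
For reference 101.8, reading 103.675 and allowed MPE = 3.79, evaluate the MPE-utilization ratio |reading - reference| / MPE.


e = indication - reference = 103.675 - 101.8 = 1.8750
|e| = 1.8750
ratio = |e| / MPE = 1.8750 / 3.79
ratio = 0.4947

0.4947


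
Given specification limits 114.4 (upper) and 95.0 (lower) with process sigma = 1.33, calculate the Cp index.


Cp = (USL - LSL) / (6 * sigma)
= (114.4 - 95.0) / (6 * 1.33)
= 19.4000 / 7.9800
= 2.4311

2.4311


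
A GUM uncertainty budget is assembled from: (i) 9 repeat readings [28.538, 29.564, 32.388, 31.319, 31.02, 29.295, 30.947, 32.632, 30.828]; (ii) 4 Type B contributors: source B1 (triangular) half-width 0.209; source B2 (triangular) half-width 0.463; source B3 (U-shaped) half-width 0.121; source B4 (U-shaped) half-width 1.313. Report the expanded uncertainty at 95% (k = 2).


mean = (28.538 + 29.564 + 32.388 + 31.319 + 31.02 + 29.295 + 30.947 + 32.632 + 30.828) / 9 = 30.72566667
s = sqrt(sum((x - mean)^2)/(n-1)) = 1.372851
u_A = s / sqrt(n) = 1.372851 / sqrt(9) = 0.457617
u_B1 = 0.209 / sqrt(6) = 0.085323893
u_B2 = 0.463 / sqrt(6) = 0.18901896
u_B3 = 0.121 / sqrt(2) = 0.085559921
u_B4 = 1.313 / sqrt(2) = 0.9284312
uc = sqrt(0.457617^2 + 0.085323893^2 + 0.18901896^2 + 0.085559921^2 + 0.9284312^2) = 1.059116
U = k * uc = 2 * 1.059116
U = 2.1182

2.1182


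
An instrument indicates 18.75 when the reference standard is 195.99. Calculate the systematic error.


Systematic error = measured - true
= 18.75 - 195.99
= -177.2400

-177.2400


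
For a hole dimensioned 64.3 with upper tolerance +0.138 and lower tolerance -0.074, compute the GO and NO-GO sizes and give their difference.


GO = nominal - lower_tol (smallest hole = maximum material condition)
GO = 64.3 - 0.074 = 64.226
NO-GO = nominal + upper_tol (largest hole = least material condition)
NO-GO = 64.3 + 0.138 = 64.438
spread = NO-GO - GO = 64.438 - 64.226 = 0.2120

0.2120


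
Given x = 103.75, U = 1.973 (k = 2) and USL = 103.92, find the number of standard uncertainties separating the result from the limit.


u = U / k = 1.973 / 2 = 0.9865
margin = |USL - x| = |103.92 - 103.75| = 0.17
z = margin / u = 0.17 / 0.9865
z = 0.1723

0.1723


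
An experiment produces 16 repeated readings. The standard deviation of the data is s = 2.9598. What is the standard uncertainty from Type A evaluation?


u_A = s / sqrt(n)
u_A = 2.9598 / sqrt(16)
u_A = 2.9598 / 4
u_A = 0.7399

0.7399


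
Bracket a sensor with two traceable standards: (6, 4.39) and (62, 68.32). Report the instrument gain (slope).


slope = (y2 - y1) / (x2 - x1)
= (68.32 - 4.39) / (62 - 6)
= 63.9300 / 56
= 1.1416

1.1416


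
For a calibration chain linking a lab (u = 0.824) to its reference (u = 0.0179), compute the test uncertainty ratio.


TUR = u_lab / u_ref
= 0.824 / 0.0179
= 46.0335

46.0335


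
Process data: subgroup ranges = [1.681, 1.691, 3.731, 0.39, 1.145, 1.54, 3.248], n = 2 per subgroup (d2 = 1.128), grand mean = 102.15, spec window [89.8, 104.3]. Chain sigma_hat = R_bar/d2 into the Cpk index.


R_bar = (1.681 + 1.691 + 3.731 + 0.39 + 1.145 + 1.54 + 3.248) / 7 = 1.918
sigma = R_bar / d2 = 1.918 / 1.128 = 1.7003546
Cp = (USL - LSL)/(6*sigma) = (104.3 - 89.8)/(6*1.7003546) = 1.4213
Cpu = (104.3 - 102.15)/(3*1.7003546) = 0.4215
Cpl = (102.15 - 89.8)/(3*1.7003546) = 2.4211
Cpk = min(Cpu, Cpl) = 0.4215

0.4215


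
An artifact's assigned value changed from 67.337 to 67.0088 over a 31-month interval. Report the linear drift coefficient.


rate = (v2 - v1) / months
= (67.0088 - 67.337) / 31
= -0.3282 / 31
= -0.0106

-0.0106


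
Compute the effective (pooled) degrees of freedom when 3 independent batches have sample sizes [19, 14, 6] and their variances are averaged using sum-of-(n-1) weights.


nu = sum_i (n_i - 1)
nu = ((19 - 1) + (14 - 1) + (6 - 1))
nu = 18 + 13 + 5
nu = 36

36


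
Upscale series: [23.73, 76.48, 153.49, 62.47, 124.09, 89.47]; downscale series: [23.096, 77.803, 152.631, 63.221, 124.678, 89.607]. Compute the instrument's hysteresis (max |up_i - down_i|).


|23.73 - 23.096| = 0.6340
|76.48 - 77.803| = 1.3230
|153.49 - 152.631| = 0.8590
|62.47 - 63.221| = 0.7510
|124.09 - 124.678| = 0.5880
|89.47 - 89.607| = 0.1370
hysteresis = max(diffs) = 1.3230

1.3230


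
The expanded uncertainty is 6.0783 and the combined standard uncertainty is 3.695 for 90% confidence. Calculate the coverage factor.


k = U / uc
k = 6.0783 / 3.695
k = 1.645

1.645


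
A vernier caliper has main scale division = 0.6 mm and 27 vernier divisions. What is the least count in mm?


LC = MSD / n_div
= 0.6 / 27
= 0.0222

0.0222


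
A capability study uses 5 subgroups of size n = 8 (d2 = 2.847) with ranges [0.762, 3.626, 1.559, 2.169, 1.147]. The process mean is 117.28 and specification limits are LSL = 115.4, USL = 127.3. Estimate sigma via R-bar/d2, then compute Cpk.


R_bar = (0.762 + 3.626 + 1.559 + 2.169 + 1.147) / 5 = 1.8526
sigma = R_bar / d2 = 1.8526 / 2.847 = 0.65072006
Cp = (USL - LSL)/(6*sigma) = (127.3 - 115.4)/(6*0.65072006) = 3.0479
Cpu = (127.3 - 117.28)/(3*0.65072006) = 5.1328
Cpl = (117.28 - 115.4)/(3*0.65072006) = 0.9630
Cpk = min(Cpu, Cpl) = 0.9630

0.9630


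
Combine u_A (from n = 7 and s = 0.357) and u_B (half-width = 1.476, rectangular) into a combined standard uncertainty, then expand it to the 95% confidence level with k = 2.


u_A = s / sqrt(n) = 0.357 / sqrt(7) = 0.13493332
u_B = half_width / sqrt(3) = 1.476 / sqrt(3) = 0.852169
uc = sqrt(u_A^2 + u_B^2) = sqrt(0.13493332^2 + 0.852169^2) = 0.86278561
U = k * uc = 2 * 0.86278561
U = 1.7256

1.7256


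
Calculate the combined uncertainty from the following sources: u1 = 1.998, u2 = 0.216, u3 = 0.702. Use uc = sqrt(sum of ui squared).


uc = sqrt(1.998^2 + 0.216^2 + 0.702^2)
uc = sqrt(4.531464)
uc = 2.1287

2.1287


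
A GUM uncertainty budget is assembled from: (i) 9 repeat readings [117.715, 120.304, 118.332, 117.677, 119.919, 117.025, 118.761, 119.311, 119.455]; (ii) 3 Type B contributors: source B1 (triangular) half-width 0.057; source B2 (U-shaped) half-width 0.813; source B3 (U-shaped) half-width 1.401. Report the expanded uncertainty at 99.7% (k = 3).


mean = (117.715 + 120.304 + 118.332 + 117.677 + 119.919 + 117.025 + 118.761 + 119.311 + 119.455) / 9 = 118.7221111
s = sqrt(sum((x - mean)^2)/(n-1)) = 1.1157535
u_A = s / sqrt(n) = 1.1157535 / sqrt(9) = 0.37191783
u_B1 = 0.057 / sqrt(6) = 0.023270153
u_B2 = 0.813 / sqrt(2) = 0.57487781
u_B3 = 1.401 / sqrt(2) = 0.9906566
uc = sqrt(0.37191783^2 + 0.023270153^2 + 0.57487781^2 + 0.9906566^2) = 1.2044706
U = k * uc = 3 * 1.2044706
U = 3.6134

3.6134


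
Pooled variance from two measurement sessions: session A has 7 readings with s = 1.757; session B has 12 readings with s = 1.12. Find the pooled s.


s_p = sqrt(((n1-1)*s1^2 + (n2-1)*s2^2) / (n1+n2-2))
numerator = (7-1)*1.757^2 + (12-1)*1.12^2 = 18.522294 + 13.7984 = 32.320694
denominator = 7 + 12 - 2 = 17
s_p^2 = 32.320694 / 17 = 1.9012173
s_p = sqrt(1.9012173) = 1.3788

1.3788


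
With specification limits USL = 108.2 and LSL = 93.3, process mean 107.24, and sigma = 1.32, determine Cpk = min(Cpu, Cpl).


Cpu = (USL - mean) / (3*sigma) = (108.2 - 107.24) / (3*1.32) = 0.2424
Cpl = (mean - LSL) / (3*sigma) = (107.24 - 93.3) / (3*1.32) = 3.5202
Cpk = min(Cpu, Cpl) = 0.2424

0.2424


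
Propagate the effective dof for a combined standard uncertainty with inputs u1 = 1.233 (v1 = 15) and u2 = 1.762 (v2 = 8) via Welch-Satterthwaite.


uc = sqrt(u1^2 + u2^2) = sqrt(1.233^2 + 1.762^2) = 2.1505657
v_eff = uc^4 / (u1^4/v1 + u2^4/v2)
= 2.1505657^4 / (1.233^4/15 + 1.762^4/8)
= 21.390004 / 1.358937
v_eff = 15.7402

15.7402


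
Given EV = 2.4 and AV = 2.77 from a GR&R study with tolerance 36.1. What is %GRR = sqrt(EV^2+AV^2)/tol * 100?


GRR = sqrt(EV^2 + AV^2) = sqrt(2.4^2 + 2.77^2) = 3.6650921
%GRR = GRR / tol * 100 = 3.6650921 / 36.1 * 100
%GRR = 10.1526

10.1526


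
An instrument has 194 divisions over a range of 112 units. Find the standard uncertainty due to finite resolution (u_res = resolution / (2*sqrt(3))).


resolution = range / divisions
resolution = 112 / 194 = 0.57731959
u_res = resolution / (2*sqrt(3))
u_res = 0.57731959 / 3.4641016
u_res = 0.1667

0.1667


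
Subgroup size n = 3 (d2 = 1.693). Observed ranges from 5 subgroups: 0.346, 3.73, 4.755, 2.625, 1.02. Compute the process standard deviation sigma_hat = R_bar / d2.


R_bar = (0.346 + 3.73 + 4.755 + 2.625 + 1.02) / 5
R_bar = 12.476 / 5 = 2.4952
sigma_hat = R_bar / d2 = 2.4952 / 1.693 = 1.4738

1.4738


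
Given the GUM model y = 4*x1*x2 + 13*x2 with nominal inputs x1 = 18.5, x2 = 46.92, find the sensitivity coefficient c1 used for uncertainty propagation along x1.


y = 4*x1*x2 + 13*x2
dy/dx1 = 4*x2
Evaluate at x2 = 46.92: c1 = 4 * 46.92
c1 = 187.6800

187.6800


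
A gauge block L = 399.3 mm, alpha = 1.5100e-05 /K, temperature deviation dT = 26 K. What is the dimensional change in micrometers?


dL = L * alpha * dT
= 399.3 * 1.5100e-05 * 26
= 0.1567652 mm
dL_um = 0.1567652 * 1000 = 156.7652 um

156.7652


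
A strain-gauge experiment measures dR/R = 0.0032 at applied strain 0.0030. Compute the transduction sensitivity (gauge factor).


GF = (dR/R) / epsilon
= 0.0032 / 0.0030
= 1.0667

1.0667


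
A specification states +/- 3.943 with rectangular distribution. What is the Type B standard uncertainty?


u_B = half_width / sqrt(3)
u_B = 3.943 / 1.7320508
u_B = 2.2765

2.2765


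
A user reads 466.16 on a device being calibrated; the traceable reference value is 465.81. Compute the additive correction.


Correction = standard - reading
= 465.81 - 466.16
= -0.3500

-0.3500


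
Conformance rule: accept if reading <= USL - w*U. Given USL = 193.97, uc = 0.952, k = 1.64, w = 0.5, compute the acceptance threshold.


U = k * uc = 1.64 * 0.952 = 1.56128
guard band g = w * U = 0.5 * 1.56128 = 0.78064
AL = USL - g = 193.97 - 0.78064
AL = 193.1894

193.1894


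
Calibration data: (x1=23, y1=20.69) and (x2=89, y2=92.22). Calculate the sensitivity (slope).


slope = (y2 - y1) / (x2 - x1)
= (92.22 - 20.69) / (89 - 23)
= 71.5300 / 66
= 1.0838

1.0838


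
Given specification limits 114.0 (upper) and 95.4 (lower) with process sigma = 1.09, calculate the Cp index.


Cp = (USL - LSL) / (6 * sigma)
= (114.0 - 95.4) / (6 * 1.09)
= 18.6000 / 6.5400
= 2.8440

2.8440


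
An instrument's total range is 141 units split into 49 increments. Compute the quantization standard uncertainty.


resolution = range / divisions
resolution = 141 / 49 = 2.877551
u_res = resolution / (2*sqrt(3))
u_res = 2.877551 / 3.4641016
u_res = 0.8307

0.8307


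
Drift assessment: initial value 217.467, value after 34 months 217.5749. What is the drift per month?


rate = (v2 - v1) / months
= (217.5749 - 217.467) / 34
= 0.1079 / 34
= 0.0032

0.0032


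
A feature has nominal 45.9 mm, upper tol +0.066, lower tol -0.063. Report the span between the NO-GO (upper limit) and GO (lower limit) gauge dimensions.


GO = nominal - lower_tol (smallest hole = maximum material condition)
GO = 45.9 - 0.063 = 45.837
NO-GO = nominal + upper_tol (largest hole = least material condition)
NO-GO = 45.9 + 0.066 = 45.966
spread = NO-GO - GO = 45.966 - 45.837 = 0.1290

0.1290


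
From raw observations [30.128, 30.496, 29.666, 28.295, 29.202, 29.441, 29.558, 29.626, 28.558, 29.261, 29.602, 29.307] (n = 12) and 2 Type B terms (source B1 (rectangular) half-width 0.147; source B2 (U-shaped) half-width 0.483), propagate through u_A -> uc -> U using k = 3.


mean = (30.128 + 30.496 + 29.666 + 28.295 + 29.202 + 29.441 + 29.558 + 29.626 + 28.558 + 29.261 + 29.602 + 29.307) / 12 = 29.42833333
s = sqrt(sum((x - mean)^2)/(n-1)) = 0.5960484
u_A = s / sqrt(n) = 0.5960484 / sqrt(12) = 0.17206435
u_B1 = 0.147 / sqrt(3) = 0.08487049
u_B2 = 0.483 / sqrt(2) = 0.34153258
uc = sqrt(0.17206435^2 + 0.08487049^2 + 0.34153258^2) = 0.3917316
U = k * uc = 3 * 0.3917316
U = 1.1752

1.1752


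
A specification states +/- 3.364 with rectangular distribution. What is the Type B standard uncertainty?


u_B = half_width / sqrt(3)
u_B = 3.364 / 1.7320508
u_B = 1.9422

1.9422


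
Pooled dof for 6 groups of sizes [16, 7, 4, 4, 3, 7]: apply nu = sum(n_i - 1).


nu = sum_i (n_i - 1)
nu = ((16 - 1) + (7 - 1) + (4 - 1) + (4 - 1) + (3 - 1) + (7 - 1))
nu = 15 + 6 + 3 + 3 + 2 + 6
nu = 35

35


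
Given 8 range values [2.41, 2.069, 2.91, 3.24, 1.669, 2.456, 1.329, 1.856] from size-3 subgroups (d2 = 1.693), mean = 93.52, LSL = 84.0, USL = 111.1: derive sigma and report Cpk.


R_bar = (2.41 + 2.069 + 2.91 + 3.24 + 1.669 + 2.456 + 1.329 + 1.856) / 8 = 2.242375
sigma = R_bar / d2 = 2.242375 / 1.693 = 1.3244979
Cp = (USL - LSL)/(6*sigma) = (111.1 - 84.0)/(6*1.3244979) = 3.4101
Cpu = (111.1 - 93.52)/(3*1.3244979) = 4.4243
Cpl = (93.52 - 84.0)/(3*1.3244979) = 2.3959
Cpk = min(Cpu, Cpl) = 2.3959

2.3959


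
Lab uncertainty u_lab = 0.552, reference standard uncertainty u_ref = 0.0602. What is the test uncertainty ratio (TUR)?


TUR = u_lab / u_ref
= 0.552 / 0.0602
= 9.1694

9.1694


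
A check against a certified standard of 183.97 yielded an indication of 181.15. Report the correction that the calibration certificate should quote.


Correction = standard - reading
= 183.97 - 181.15
= 2.8200

2.8200


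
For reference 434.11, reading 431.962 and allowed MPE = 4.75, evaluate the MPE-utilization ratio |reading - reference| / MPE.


e = indication - reference = 431.962 - 434.11 = -2.1480
|e| = 2.1480
ratio = |e| / MPE = 2.1480 / 4.75
ratio = 0.4522

0.4522


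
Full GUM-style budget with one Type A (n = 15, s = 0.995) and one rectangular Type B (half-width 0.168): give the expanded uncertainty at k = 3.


u_A = s / sqrt(n) = 0.995 / sqrt(15) = 0.2569079
u_B = half_width / sqrt(3) = 0.168 / sqrt(3) = 0.096994845
uc = sqrt(u_A^2 + u_B^2) = sqrt(0.2569079^2 + 0.096994845^2) = 0.27460821
U = k * uc = 3 * 0.27460821
U = 0.8238

0.8238


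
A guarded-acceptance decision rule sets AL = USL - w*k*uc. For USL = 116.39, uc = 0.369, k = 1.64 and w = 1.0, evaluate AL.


U = k * uc = 1.64 * 0.369 = 0.60516
guard band g = w * U = 1.0 * 0.60516 = 0.60516
AL = USL - g = 116.39 - 0.60516
AL = 115.7848

115.7848


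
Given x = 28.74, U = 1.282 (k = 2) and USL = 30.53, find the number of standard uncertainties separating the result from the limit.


u = U / k = 1.282 / 2 = 0.641
margin = |USL - x| = |30.53 - 28.74| = 1.79
z = margin / u = 1.79 / 0.641
z = 2.7925

2.7925


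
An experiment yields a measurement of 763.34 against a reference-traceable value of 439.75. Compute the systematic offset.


Systematic error = measured - true
= 763.34 - 439.75
= 323.5900

323.5900


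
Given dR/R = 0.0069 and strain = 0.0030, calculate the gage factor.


GF = (dR/R) / epsilon
= 0.0069 / 0.0030
= 2.3000

2.3000


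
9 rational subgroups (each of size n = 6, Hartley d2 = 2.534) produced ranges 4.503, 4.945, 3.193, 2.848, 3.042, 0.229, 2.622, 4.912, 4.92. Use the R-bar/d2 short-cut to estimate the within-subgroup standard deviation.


R_bar = (4.503 + 4.945 + 3.193 + 2.848 + 3.042 + 0.229 + 2.622 + 4.912 + 4.92) / 9
R_bar = 31.214 / 9 = 3.4682222
sigma_hat = R_bar / d2 = 3.4682222 / 2.534 = 1.3687

1.3687


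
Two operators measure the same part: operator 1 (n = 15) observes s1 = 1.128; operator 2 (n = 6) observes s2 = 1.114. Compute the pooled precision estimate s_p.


s_p = sqrt(((n1-1)*s1^2 + (n2-1)*s2^2) / (n1+n2-2))
numerator = (15-1)*1.128^2 + (6-1)*1.114^2 = 17.813376 + 6.20498 = 24.018356
denominator = 15 + 6 - 2 = 19
s_p^2 = 24.018356 / 19 = 1.264124
s_p = sqrt(1.264124) = 1.1243

1.1243


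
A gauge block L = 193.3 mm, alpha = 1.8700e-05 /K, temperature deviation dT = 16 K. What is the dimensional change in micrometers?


dL = L * alpha * dT
= 193.3 * 1.8700e-05 * 16
= 0.0578354 mm
dL_um = 0.0578354 * 1000 = 57.8354 um

57.8354


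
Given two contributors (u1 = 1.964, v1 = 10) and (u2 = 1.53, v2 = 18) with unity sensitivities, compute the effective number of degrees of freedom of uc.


uc = sqrt(u1^2 + u2^2) = sqrt(1.964^2 + 1.53^2) = 2.4896176
v_eff = uc^4 / (u1^4/v1 + u2^4/v2)
= 2.4896176^4 / (1.964^4/10 + 1.53^4/18)
= 38.417631 / 1.7923073
v_eff = 21.4347

21.4347


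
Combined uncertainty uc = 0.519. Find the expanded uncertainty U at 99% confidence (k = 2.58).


U = k * uc
U = 2.58 * 0.519
U = 1.3390

1.3390


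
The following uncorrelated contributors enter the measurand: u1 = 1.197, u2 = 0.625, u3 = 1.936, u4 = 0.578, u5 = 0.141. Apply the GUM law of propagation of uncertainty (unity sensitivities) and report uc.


uc = sqrt(1.197^2 + 0.625^2 + 1.936^2 + 0.578^2 + 0.141^2)
uc = sqrt(5.925495)
uc = 2.4342

2.4342


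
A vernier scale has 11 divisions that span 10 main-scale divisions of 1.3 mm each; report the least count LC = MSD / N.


LC = MSD / n_div
= 1.3 / 11
= 0.1182

0.1182


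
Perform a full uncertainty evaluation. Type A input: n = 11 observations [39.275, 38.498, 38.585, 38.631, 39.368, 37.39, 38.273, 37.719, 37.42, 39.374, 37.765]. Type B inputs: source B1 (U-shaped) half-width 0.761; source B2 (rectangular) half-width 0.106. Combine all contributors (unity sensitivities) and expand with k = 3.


mean = (39.275 + 38.498 + 38.585 + 38.631 + 39.368 + 37.39 + 38.273 + 37.719 + 37.42 + 39.374 + 37.765) / 11 = 38.39072727
s = sqrt(sum((x - mean)^2)/(n-1)) = 0.74907838
u_A = s / sqrt(n) = 0.74907838 / sqrt(11) = 0.22585563
u_B1 = 0.761 / sqrt(2) = 0.53810826
u_B2 = 0.106 / sqrt(3) = 0.061199129
uc = sqrt(0.22585563^2 + 0.53810826^2 + 0.061199129^2) = 0.58678497
U = k * uc = 3 * 0.58678497
U = 1.7604

1.7604


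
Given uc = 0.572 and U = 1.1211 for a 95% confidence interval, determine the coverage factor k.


k = U / uc
k = 1.1211 / 0.572
k = 1.96

1.96


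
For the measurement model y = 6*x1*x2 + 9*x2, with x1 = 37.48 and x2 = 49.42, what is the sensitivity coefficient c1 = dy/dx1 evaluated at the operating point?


y = 6*x1*x2 + 9*x2
dy/dx1 = 6*x2
Evaluate at x2 = 49.42: c1 = 6 * 49.42
c1 = 296.5200

296.5200


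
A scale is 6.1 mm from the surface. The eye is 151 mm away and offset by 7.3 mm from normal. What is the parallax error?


error = h * offset / d
= 6.1 * 7.3 / 151
= 0.2949

0.2949


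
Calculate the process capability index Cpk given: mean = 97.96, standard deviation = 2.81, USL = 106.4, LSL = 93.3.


Cpu = (USL - mean) / (3*sigma) = (106.4 - 97.96) / (3*2.81) = 1.0012
Cpl = (mean - LSL) / (3*sigma) = (97.96 - 93.3) / (3*2.81) = 0.5528
Cpk = min(Cpu, Cpl) = 0.5528

0.5528


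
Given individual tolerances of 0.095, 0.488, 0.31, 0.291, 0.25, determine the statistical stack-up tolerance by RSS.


RSS = sqrt(0.095^2 + 0.488^2 + 0.31^2 + 0.291^2 + 0.25^2)
= sqrt(0.49045)
= 0.7003

0.7003


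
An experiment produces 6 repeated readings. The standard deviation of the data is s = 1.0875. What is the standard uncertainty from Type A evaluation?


u_A = s / sqrt(n)
u_A = 1.0875 / sqrt(6)
u_A = 1.0875 / 2.4494897
u_A = 0.4440

0.4440


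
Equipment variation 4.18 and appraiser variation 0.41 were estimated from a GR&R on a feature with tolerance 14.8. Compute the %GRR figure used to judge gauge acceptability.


GRR = sqrt(EV^2 + AV^2) = sqrt(4.18^2 + 0.41^2) = 4.2000595
%GRR = GRR / tol * 100 = 4.2000595 / 14.8 * 100
%GRR = 28.3788

28.3788


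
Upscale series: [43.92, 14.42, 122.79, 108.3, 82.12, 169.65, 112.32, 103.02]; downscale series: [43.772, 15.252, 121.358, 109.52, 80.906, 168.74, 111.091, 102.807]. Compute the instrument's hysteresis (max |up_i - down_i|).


|43.92 - 43.772| = 0.1480
|14.42 - 15.252| = 0.8320
|122.79 - 121.358| = 1.4320
|108.3 - 109.52| = 1.2200
|82.12 - 80.906| = 1.2140
|169.65 - 168.74| = 0.9100
|112.32 - 111.091| = 1.2290
|103.02 - 102.807| = 0.2130
hysteresis = max(diffs) = 1.4320

1.4320


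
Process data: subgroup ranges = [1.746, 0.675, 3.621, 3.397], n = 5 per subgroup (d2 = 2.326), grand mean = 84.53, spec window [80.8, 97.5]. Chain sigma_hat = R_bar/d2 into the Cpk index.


R_bar = (1.746 + 0.675 + 3.621 + 3.397) / 4 = 2.35975
sigma = R_bar / d2 = 2.35975 / 2.326 = 1.0145099
Cp = (USL - LSL)/(6*sigma) = (97.5 - 80.8)/(6*1.0145099) = 2.7435
Cpu = (97.5 - 84.53)/(3*1.0145099) = 4.2615
Cpl = (84.53 - 80.8)/(3*1.0145099) = 1.2256
Cpk = min(Cpu, Cpl) = 1.2256

1.2256


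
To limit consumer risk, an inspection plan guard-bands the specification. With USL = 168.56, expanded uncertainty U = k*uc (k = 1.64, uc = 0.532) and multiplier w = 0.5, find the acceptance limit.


U = k * uc = 1.64 * 0.532 = 0.87248
guard band g = w * U = 0.5 * 0.87248 = 0.43624
AL = USL - g = 168.56 - 0.43624
AL = 168.1238

168.1238


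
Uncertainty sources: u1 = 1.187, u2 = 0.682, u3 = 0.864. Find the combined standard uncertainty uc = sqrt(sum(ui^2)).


uc = sqrt(1.187^2 + 0.682^2 + 0.864^2)
uc = sqrt(2.620589)
uc = 1.6188

1.6188


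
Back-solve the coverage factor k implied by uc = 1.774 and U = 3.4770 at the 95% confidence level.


k = U / uc
k = 3.4770 / 1.774
k = 1.96

1.96


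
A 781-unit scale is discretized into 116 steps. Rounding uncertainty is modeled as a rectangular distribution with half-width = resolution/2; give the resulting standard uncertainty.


resolution = range / divisions
resolution = 781 / 116 = 6.7327586
u_res = resolution / (2*sqrt(3))
u_res = 6.7327586 / 3.4641016
u_res = 1.9436

1.9436


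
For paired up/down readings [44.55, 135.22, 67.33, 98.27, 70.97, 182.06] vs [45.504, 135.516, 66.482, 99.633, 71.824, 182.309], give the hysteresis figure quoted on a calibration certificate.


|44.55 - 45.504| = 0.9540
|135.22 - 135.516| = 0.2960
|67.33 - 66.482| = 0.8480
|98.27 - 99.633| = 1.3630
|70.97 - 71.824| = 0.8540
|182.06 - 182.309| = 0.2490
hysteresis = max(diffs) = 1.3630

1.3630


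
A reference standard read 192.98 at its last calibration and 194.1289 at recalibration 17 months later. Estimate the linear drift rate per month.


rate = (v2 - v1) / months
= (194.1289 - 192.98) / 17
= 1.1489 / 17
= 0.0676

0.0676


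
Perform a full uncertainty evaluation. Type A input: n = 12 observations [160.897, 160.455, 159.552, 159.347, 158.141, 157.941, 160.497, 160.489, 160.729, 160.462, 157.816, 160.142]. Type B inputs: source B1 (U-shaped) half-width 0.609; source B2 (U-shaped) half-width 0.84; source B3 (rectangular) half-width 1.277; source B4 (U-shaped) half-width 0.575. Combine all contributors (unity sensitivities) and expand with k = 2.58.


mean = (160.897 + 160.455 + 159.552 + 159.347 + 158.141 + 157.941 + 160.497 + 160.489 + 160.729 + 160.462 + 157.816 + 160.142) / 12 = 159.7056667
s = sqrt(sum((x - mean)^2)/(n-1)) = 1.1407955
u_A = s / sqrt(n) = 1.1407955 / sqrt(12) = 0.32931929
u_B1 = 0.609 / sqrt(2) = 0.43062803
u_B2 = 0.84 / sqrt(2) = 0.5939697
u_B3 = 1.277 / sqrt(3) = 0.73727629
u_B4 = 0.575 / sqrt(2) = 0.4065864
uc = sqrt(0.32931929^2 + 0.43062803^2 + 0.5939697^2 + 0.73727629^2 + 0.4065864^2) = 1.164294
U = k * uc = 2.58 * 1.164294
U = 3.0039

3.0039


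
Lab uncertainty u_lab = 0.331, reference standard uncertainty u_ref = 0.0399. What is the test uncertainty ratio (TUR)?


TUR = u_lab / u_ref
= 0.331 / 0.0399
= 8.2957

8.2957


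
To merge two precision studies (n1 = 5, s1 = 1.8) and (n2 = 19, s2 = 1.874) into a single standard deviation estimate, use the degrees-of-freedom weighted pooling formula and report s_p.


s_p = sqrt(((n1-1)*s1^2 + (n2-1)*s2^2) / (n1+n2-2))
numerator = (5-1)*1.8^2 + (19-1)*1.874^2 = 12.96 + 63.213768 = 76.173768
denominator = 5 + 19 - 2 = 22
s_p^2 = 76.173768 / 22 = 3.462444
s_p = sqrt(3.462444) = 1.8608

1.8608


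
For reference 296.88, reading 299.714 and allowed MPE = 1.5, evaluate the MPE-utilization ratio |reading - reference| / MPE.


e = indication - reference = 299.714 - 296.88 = 2.8340
|e| = 2.8340
ratio = |e| / MPE = 2.8340 / 1.5
ratio = 1.8893

1.8893


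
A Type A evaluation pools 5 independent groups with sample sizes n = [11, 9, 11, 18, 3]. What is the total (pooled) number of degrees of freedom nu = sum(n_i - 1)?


nu = sum_i (n_i - 1)
nu = ((11 - 1) + (9 - 1) + (11 - 1) + (18 - 1) + (3 - 1))
nu = 10 + 8 + 10 + 17 + 2
nu = 47

47


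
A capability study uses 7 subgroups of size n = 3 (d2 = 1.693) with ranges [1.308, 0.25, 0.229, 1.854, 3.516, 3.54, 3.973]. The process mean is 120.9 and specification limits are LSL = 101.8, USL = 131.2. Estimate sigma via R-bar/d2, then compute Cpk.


R_bar = (1.308 + 0.25 + 0.229 + 1.854 + 3.516 + 3.54 + 3.973) / 7 = 2.0957143
sigma = R_bar / d2 = 2.0957143 / 1.693 = 1.2378702
Cp = (USL - LSL)/(6*sigma) = (131.2 - 101.8)/(6*1.2378702) = 3.9584
Cpu = (131.2 - 120.9)/(3*1.2378702) = 2.7736
Cpl = (120.9 - 101.8)/(3*1.2378702) = 5.1432
Cpk = min(Cpu, Cpl) = 2.7736

2.7736


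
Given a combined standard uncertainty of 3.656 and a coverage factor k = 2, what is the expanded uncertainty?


U = k * uc
U = 2 * 3.656
U = 7.3120

7.3120


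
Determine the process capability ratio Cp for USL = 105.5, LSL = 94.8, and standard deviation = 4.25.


Cp = (USL - LSL) / (6 * sigma)
= (105.5 - 94.8) / (6 * 4.25)
= 10.7000 / 25.5000
= 0.4196

0.4196


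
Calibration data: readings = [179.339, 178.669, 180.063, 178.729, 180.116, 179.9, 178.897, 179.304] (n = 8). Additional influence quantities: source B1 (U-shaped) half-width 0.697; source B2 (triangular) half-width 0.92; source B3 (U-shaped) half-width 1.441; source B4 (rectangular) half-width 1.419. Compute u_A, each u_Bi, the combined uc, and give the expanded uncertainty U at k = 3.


mean = (179.339 + 178.669 + 180.063 + 178.729 + 180.116 + 179.9 + 178.897 + 179.304) / 8 = 179.377125
s = sqrt(sum((x - mean)^2)/(n-1)) = 0.59143734
u_A = s / sqrt(n) = 0.59143734 / sqrt(8) = 0.20910468
u_B1 = 0.697 / sqrt(2) = 0.49285343
u_B2 = 0.92 / sqrt(6) = 0.37558843
u_B3 = 1.441 / sqrt(2) = 1.0189409
u_B4 = 1.419 / sqrt(3) = 0.81926003
uc = sqrt(0.20910468^2 + 0.49285343^2 + 0.37558843^2 + 1.0189409^2 + 0.81926003^2) = 1.4618904
U = k * uc = 3 * 1.4618904
U = 4.3857

4.3857
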